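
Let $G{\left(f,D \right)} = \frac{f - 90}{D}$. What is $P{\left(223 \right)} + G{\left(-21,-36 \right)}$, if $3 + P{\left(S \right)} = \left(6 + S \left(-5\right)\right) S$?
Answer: $- \frac{2967683}{12} \approx -2.4731 \cdot 10^{5}$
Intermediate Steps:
$G{\left(f,D \right)} = \frac{-90 + f}{D}$ ($G{\left(f,D \right)} = \frac{f - 90}{D} = \frac{-90 + f}{D}$)
$P{\left(S \right)} = -3 + S \left(6 - 5 S\right)$ ($P{\left(S \right)} = -3 + \left(6 + S \left(-5\right)\right) S = -3 + \left(6 - 5 S\right) S = -3 + S \left(6 - 5 S\right)$)
$P{\left(223 \right)} + G{\left(-21,-36 \right)} = \left(-3 - 5 \cdot 223^{2} + 6 \cdot 223\right) + \frac{-90 - 21}{-36} = \left(-3 - 248645 + 1338\right) - - \frac{37}{12} = \left(-3 - 248645 + 1338\right) + \frac{37}{12} = -247310 + \frac{37}{12} = - \frac{2967683}{12}$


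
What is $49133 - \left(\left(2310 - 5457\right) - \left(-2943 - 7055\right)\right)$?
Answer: $42282$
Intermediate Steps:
$49133 - \left(\left(2310 - 5457\right) - \left(-2943 - 7055\right)\right) = 49133 - \left(-3147 - -9998\right) = 49133 - \left(-3147 + 9998\right) = 49133 - 6851 = 42282$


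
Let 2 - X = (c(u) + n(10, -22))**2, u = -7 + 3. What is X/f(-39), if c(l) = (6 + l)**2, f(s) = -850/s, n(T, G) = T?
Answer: -3783/425 ≈ -8.9012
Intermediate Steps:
u = -4
X = -194 (X = 2 - ((6 - 4)**2 + 10)**2 = 2 - (2**2 + 10)**2 = 2 - (4 + 10)**2 = 2 - 1*14**2 = 2 - 1*196 = 2 - 196 = -194)
X/f(-39) = -194/((-850/(-39))) = -194/((-850*(-1/39))) = -194/850/39 = -194*39/850 = -3783/425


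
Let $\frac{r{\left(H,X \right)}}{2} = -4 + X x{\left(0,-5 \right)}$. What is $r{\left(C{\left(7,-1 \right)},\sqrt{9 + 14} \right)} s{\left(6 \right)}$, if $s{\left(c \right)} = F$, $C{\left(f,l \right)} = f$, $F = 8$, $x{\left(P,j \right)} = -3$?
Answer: $-64 - 48 \sqrt{23} \approx -294.2$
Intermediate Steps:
$s{\left(c \right)} = 8$
$r{\left(H,X \right)} = -8 - 6 X$ ($r{\left(H,X \right)} = 2 \left(-4 + X \left(-3\right)\right) = 2 \left(-4 - 3 X\right) = -8 - 6 X$)
$r{\left(C{\left(7,-1 \right)},\sqrt{9 + 14} \right)} s{\left(6 \right)} = \left(-8 - 6 \sqrt{9 + 14}\right) 8 = \left(-8 - 6 \sqrt{23}\right) 8 = -64 - 48 \sqrt{23}$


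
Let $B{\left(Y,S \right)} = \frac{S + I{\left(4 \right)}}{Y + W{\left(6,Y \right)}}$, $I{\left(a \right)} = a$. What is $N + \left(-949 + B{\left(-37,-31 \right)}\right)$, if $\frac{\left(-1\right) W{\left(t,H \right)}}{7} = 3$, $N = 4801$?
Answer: $\frac{223443}{58} \approx 3852.5$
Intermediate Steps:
$W{\left(t,H \right)} = -21$ ($W{\left(t,H \right)} = \left(-7\right) 3 = -21$)
$B{\left(Y,S \right)} = \frac{4 + S}{-21 + Y}$ ($B{\left(Y,S \right)} = \frac{S + 4}{Y - 21} = \frac{4 + S}{-21 + Y}$)
$N + \left(-949 + B{\left(-37,-31 \right)}\right) = 4801 - \left(949 - \frac{4 - 31}{-21 - 37}\right) = 4801 - \left(949 - \frac{1}{-58} \left(-27\right)\right) = 4801 - \frac{55015}{58} = \frac{223443}{58}$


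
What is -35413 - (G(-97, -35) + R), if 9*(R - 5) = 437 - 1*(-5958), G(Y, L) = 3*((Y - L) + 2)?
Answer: -323537/9 ≈ -35949.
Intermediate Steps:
G(Y, L) = 6 - 3*L + 3*Y (G(Y, L) = 3*(2 + Y - L) = 6 - 3*L + 3*Y)
R = 6440/9 (R = 5 + (437 - 1*(-5958))/9 = 5 + (437 + 5958)/9 = 5 + (⅑)*6395 = 5 + 6395/9 = 6440/9 ≈ 715.56)
-35413 - (G(-97, -35) + R) = -35413 - ((6 - 3*(-35) + 3*(-97)) + 6440/9) = -35413 - ((6 + 105 - 291) + 6440/9) = -35413 - (-180 + 6440/9) = -35413 - 1*4820/9 = -35413 - 4820/9 = -323537/9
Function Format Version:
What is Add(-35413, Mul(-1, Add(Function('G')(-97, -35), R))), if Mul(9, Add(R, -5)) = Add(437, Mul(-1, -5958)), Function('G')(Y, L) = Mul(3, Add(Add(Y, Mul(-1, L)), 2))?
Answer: Rational(-323537, 9) ≈ -35949.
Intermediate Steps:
Function('G')(Y, L) = Add(6, Mul(-3, L), Mul(3, Y)) (Function('G')(Y, L) = Mul(3, Add(2, Y, Mul(-1, L))) = Add(6, Mul(-3, L), Mul(3, Y)))
R = Rational(6440, 9) (R = Add(5, Mul(Rational(1, 9), Add(437, Mul(-1, -5958)))) = Add(5, Mul(Rational(1, 9), Add(437, 5958))) = Add(5, Mul(Rational(1, 9), 6395)) = Add(5, Rational(6395, 9)) = Rational(6440, 9) ≈ 715.56)
Add(-35413, Mul(-1, Add(Function('G')(-97, -35), R))) = Add(-35413, Mul(-1, Add(Add(6, Mul(-3, -35), Mul(3, -97)), Rational(6440, 9)))) = Add(-35413, Mul(-1, Add(Add(6, 105, -291), Rational(6440, 9)))) = Add(-35413, Mul(-1, Add(-180, Rational(6440, 9)))) = Add(-35413, Mul(-1, Rational(4820, 9))) = Add(-35413, Rational(-4820, 9)) = Rational(-323537, 9)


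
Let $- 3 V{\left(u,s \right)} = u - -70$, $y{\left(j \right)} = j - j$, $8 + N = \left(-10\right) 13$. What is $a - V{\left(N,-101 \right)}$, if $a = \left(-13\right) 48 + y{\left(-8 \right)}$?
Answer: $- \frac{1940}{3} \approx -646.67$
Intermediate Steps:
$N = -138$ ($N = -8 - 130 = -138$)
$y{\left(j \right)} = 0$
$V{\left(u,s \right)} = - \frac{70}{3} - \frac{u}{3}$ ($V{\left(u,s \right)} = - \frac{u - -70}{3} = - \frac{u + 70}{3} = - \frac{70 + u}{3} = - \frac{70}{3} - \frac{u}{3}$)
$a = -624$ ($a = \left(-13\right) 48 + 0 = -624 + 0 = -624$)
$a - V{\left(N,-101 \right)} = -624 - \left(- \frac{70}{3} - -46\right) = -624 - \left(- \frac{70}{3} + 46\right) = -624 - \frac{68}{3} = - \frac{1940}{3}$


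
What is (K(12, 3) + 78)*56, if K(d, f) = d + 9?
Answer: 5544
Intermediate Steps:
K(d, f) = 9 + d
(K(12, 3) + 78)*56 = ((9 + 12) + 78)*56 = (21 + 78)*56 = 99*56 = 5544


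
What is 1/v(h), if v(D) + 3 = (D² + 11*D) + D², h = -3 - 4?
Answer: 1/18 ≈ 0.055556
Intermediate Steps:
h = -7
v(D) = -3 + 2*D² + 11*D (v(D) = -3 + ((D² + 11*D) + D²) = -3 + (2*D² + 11*D) = -3 + 2*D² + 11*D)
1/v(h) = 1/(-3 + 2*(-7)² + 11*(-7)) = 1/(-3 + 2*49 - 77) = 1/(-3 + 98 - 77) = 1/18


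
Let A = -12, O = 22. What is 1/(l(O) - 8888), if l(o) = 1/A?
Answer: -12/106657 ≈ -0.00011251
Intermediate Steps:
l(o) = -1/12 (l(o) = 1/(-12) = -1/12)
1/(l(O) - 8888) = 1/(-1/12 - 8888) = 1/(-106657/12) = -12/106657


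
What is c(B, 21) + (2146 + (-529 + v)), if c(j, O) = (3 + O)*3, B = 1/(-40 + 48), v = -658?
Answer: 1031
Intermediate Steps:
B = 1/8 ≈ 0.12500
c(j, O) = 9 + 3*O
c(B, 21) + (2146 + (-529 + v)) = (9 + 3*21) + (2146 + (-529 - 658)) = (9 + 63) + (2146 - 1187) = 72 + 959 = 1031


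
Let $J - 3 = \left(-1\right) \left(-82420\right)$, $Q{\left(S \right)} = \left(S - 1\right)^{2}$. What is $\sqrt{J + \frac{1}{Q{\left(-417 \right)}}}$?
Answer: $\frac{7 \sqrt{293903597}}{418} \approx 287.09$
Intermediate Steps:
$Q{\left(S \right)} = \left(-1 + S\right)^{2}$
$J = 82423$ ($J = 3 - -82420 = 3 + 82420 = 82423$)
$\sqrt{J + \frac{1}{Q{\left(-417 \right)}}} = \sqrt{82423 + \frac{1}{\left(-1 - 417\right)^{2}}} = \sqrt{82423 + \frac{1}{\left(-418\right)^{2}}} = \sqrt{82423 + \frac{1}{174724}} = \sqrt{\frac{14401276253}{174724}} = \frac{7 \sqrt{293903597}}{418}$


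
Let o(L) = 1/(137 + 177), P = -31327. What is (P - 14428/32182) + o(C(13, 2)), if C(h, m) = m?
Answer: -158284234803/5052574 ≈ -31327.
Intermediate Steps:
o(L) = 1/314
(P - 14428/32182) + o(C(13, 2)) = (-31327 - 14428/32182) + 1/314 = (-31327 - 14428*1/32182) + 1/314 = (-31327 - 7214/16091) + 1/314 = -504089971/16091 + 1/314 = -158284234803/5052574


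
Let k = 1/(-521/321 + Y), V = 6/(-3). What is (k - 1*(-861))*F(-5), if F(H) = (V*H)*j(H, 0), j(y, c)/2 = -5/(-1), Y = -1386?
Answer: 38351232600/445427 ≈ 86100.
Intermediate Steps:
j(y, c) = 10 (j(y, c) = 2*(-5/(-1)) = 2*(-5*(-1)) = 2*5 = 10)
V = -2 (V = 6*(-⅓) = -2)
k = -321/445427 (k = 1/(-521/321 - 1386) = 1/(-445427/321) = -321/445427 ≈ -0.00072066)
F(H) = -20*H (F(H) = -2*H*10 = -20*H)
(k - 1*(-861))*F(-5) = (-321/445427 - 1*(-861))*(-20*(-5)) = (-321/445427 + 861)*100 = (383512326/445427)*100 = 38351232600/445427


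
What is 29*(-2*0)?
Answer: 0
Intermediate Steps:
29*(-2*0) = 29*0 = 0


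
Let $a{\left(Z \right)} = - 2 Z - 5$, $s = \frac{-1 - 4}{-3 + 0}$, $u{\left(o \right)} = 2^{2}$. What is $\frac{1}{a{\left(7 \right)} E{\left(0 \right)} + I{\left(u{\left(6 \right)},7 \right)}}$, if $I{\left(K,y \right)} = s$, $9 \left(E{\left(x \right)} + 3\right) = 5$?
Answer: $\frac{9}{433} \approx 0.020785$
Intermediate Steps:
$u{\left(o \right)} = 4$
$E{\left(x \right)} = - \frac{22}{9}$ ($E{\left(x \right)} = -3 + \frac{1}{9} \cdot 5 = -3 + \frac{5}{9} = - \frac{22}{9}$)
$s = \frac{5}{3}$ ($s = - \frac{5}{-3} = \left(-5\right) \left(- \frac{1}{3}\right) = \frac{5}{3} \approx 1.6667$)
$I{\left(K,y \right)} = \frac{5}{3}$
$a{\left(Z \right)} = -5 - 2 Z$
$\frac{1}{a{\left(7 \right)} E{\left(0 \right)} + I{\left(u{\left(6 \right)},7 \right)}} = \frac{1}{\left(-5 - 14\right) \left(- \frac{22}{9}\right) + \frac{5}{3}} = \frac{1}{\left(-19\right) \left(- \frac{22}{9}\right) + \frac{5}{3}} = \frac{1}{\frac{418}{9} + \frac{5}{3}} = \frac{1}{\frac{433}{9}} = \frac{9}{433}$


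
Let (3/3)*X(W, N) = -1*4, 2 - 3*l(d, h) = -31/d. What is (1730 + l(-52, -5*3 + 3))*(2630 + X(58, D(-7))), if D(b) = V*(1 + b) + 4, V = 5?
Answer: 27265253/6 ≈ 4.5442e+6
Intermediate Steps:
l(d, h) = ⅔ + 31/(3*d) (l(d, h) = ⅔ - (-31)/(3*d) = ⅔ + 31/(3*d))
D(b) = 9 + 5*b (D(b) = 5*(1 + b) + 4 = (5 + 5*b) + 4 = 9 + 5*b)
X(W, N) = -4 (X(W, N) = -1*4 = -4)
(1730 + l(-52, -5*3 + 3))*(2630 + X(58, D(-7))) = (1730 + (⅓)*(31 + 2*(-52))/(-52))*(2630 - 4) = (1730 + (⅓)*(-1/52)*(31 - 104))*2626 = (1730 + (⅓)*(-1/52)*(-73))*2626 = (1730 + 73/156)*2626 = (269953/156)*2626 = 27265253/6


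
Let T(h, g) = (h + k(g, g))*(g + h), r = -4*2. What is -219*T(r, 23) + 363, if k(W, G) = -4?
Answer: 39783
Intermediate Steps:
r = -8
T(h, g) = (-4 + h)*(g + h) (T(h, g) = (h - 4)*(g + h) = (-4 + h)*(g + h))
-219*T(r, 23) + 363 = -219*((-8)² - 4*23 - 4*(-8) + 23*(-8)) + 363 = -219*(64 - 92 + 32 - 184) + 363 = -219*(-180) + 363 = 39420 + 363 = 39783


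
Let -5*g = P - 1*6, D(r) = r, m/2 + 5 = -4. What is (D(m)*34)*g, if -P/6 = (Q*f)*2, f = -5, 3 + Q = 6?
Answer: 106488/5 ≈ 21298.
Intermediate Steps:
Q = 3 (Q = -3 + 6 = 3)
m = -18 (m = -10 + 2*(-4) = -10 - 8 = -18)
P = 180 (P = -6*3*(-5)*2 = -(-90)*2 = -6*(-30) = 180)
g = -174/5 (g = -(180 - 1*6)/5 = -(180 - 6)/5 = -1/5*174 = -174/5 ≈ -34.800)
(D(m)*34)*g = -18*34*(-174/5) = -612*(-174/5) = 106488/5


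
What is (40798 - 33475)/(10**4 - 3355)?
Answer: 2441/2215 ≈ 1.1020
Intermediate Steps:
(40798 - 33475)/(10**4 - 3355) = 7323/(10000 - 3355) = 7323/6645 = 7323*(1/6645) = 2441/2215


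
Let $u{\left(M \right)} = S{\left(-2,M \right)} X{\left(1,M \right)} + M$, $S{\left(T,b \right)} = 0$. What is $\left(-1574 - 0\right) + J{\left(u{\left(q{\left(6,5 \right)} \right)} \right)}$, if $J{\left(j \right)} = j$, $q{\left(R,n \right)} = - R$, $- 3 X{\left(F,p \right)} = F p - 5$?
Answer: $-1580$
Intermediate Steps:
$X{\left(F,p \right)} = \frac{5}{3} - \frac{F p}{3}$ ($X{\left(F,p \right)} = - \frac{F p - 5}{3} = - \frac{-5 + F p}{3} = \frac{5}{3} - \frac{F p}{3}$)
$u{\left(M \right)} = M$ ($u{\left(M \right)} = 0 \left(\frac{5}{3} - \frac{M}{3}\right) + M = 0 + M = M$)
$\left(-1574 - 0\right) + J{\left(u{\left(q{\left(6,5 \right)} \right)} \right)} = \left(-1574 - 0\right) - 6 = \left(-1574 + 0\right) - 6 = -1574 - 6 = -1580$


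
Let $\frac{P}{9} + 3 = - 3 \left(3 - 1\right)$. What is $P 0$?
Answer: $0$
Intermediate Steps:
$P = -81$ ($P = -27 + 9 \left(- 3 \left(3 - 1\right)\right) = -27 + 9 \left(\left(-3\right) 2\right) = -27 + 9 \left(-6\right) = -27 - 54 = -81$)
$P 0 = \left(-81\right) 0 = 0$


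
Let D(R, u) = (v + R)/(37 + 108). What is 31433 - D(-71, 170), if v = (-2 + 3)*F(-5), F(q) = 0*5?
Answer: 4557856/145 ≈ 31434.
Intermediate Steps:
F(q) = 0
v = 0 (v = (-2 + 3)*0 = 1*0 = 0)
D(R, u) = R/145 (D(R, u) = (0 + R)/(37 + 108) = R/145)
31433 - D(-71, 170) = 31433 - (-71)/145 = 31433 - 1*(-71/145) = 31433 + 71/145 = 4557856/145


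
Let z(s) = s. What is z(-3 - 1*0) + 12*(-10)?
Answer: -123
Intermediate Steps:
z(-3 - 1*0) + 12*(-10) = (-3 - 1*0) + 12*(-10) = (-3 + 0) - 120 = -3 - 120 = -123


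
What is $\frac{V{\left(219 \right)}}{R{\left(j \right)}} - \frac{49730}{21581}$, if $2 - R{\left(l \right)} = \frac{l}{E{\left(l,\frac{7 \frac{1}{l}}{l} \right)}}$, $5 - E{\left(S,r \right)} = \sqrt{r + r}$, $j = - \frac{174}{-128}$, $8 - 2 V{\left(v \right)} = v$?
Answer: $- \frac{292628144633998}{4239569645675} - \frac{3270776832 \sqrt{14}}{1375144225} \approx -77.923$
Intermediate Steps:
$V{\left(v \right)} = 4 - \frac{v}{2}$
$j = \frac{87}{64}$ ($j = \left(-174\right) \left(- \frac{1}{128}\right) = \frac{87}{64} \approx 1.3594$)
$E{\left(S,r \right)} = 5 - \sqrt{2} \sqrt{r}$ ($E{\left(S,r \right)} = 5 - \sqrt{r + r} = 5 - \sqrt{2 r} = 5 - \sqrt{2} \sqrt{r}$)
$R{\left(l \right)} = 2 - \frac{l}{5 - \sqrt{14} \sqrt{\frac{1}{l^{2}}}}$ ($R{\left(l \right)} = 2 - \frac{l}{5 - \sqrt{2} \sqrt{\frac{7 \frac{1}{l}}{l}}} = 2 - \frac{l}{5 - \sqrt{2} \sqrt{\frac{7}{l^{2}}}} = 2 - \frac{l}{5 - \sqrt{2} \sqrt{7} \sqrt{\frac{1}{l^{2}}}} = 2 - \frac{l}{5 - \sqrt{14} \sqrt{\frac{1}{l^{2}}}}$)
$\frac{V{\left(219 \right)}}{R{\left(j \right)}} - \frac{49730}{21581} = \frac{4 - \frac{219}{2}}{2 + \frac{87}{64 \left(-5 + \sqrt{14} \sqrt{\frac{1}{\frac{7569}{4096}}}\right)}} - \frac{49730}{21581} = \frac{4 - \frac{219}{2}}{2 + \frac{87}{64 \left(-5 + \sqrt{14} \sqrt{\frac{4096}{7569}}\right)}} - \frac{49730}{21581} = - \frac{211}{2 \left(2 + \frac{87}{64 \left(-5 + \sqrt{14} \cdot \frac{64}{87}\right)}\right)} - \frac{49730}{21581} = - \frac{211}{2 \left(2 + \frac{87}{64 \left(-5 + \frac{64 \sqrt{14}}{87}\right)}\right)} - \frac{49730}{21581} = - \frac{49730}{21581} - \frac{211}{2 \left(2 + \frac{87}{64 \left(-5 + \frac{64 \sqrt{14}}{87}\right)}\right)}$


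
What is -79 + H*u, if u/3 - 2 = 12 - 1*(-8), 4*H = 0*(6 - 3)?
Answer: -79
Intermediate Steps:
H = 0 (H = (0*(6 - 3))/4 = (0*3)/4 = (1/4)*0 = 0)
u = 66 (u = 6 + 3*(12 - 1*(-8)) = 6 + 3*(12 + 8) = 6 + 3*20 = 6 + 60 = 66)
-79 + H*u = -79 + 0*66 = -79 + 0 = -79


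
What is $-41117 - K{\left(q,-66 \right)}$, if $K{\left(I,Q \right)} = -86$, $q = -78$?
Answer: $-41031$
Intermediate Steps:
$-41117 - K{\left(q,-66 \right)} = -41117 - -86 = -41117 + 86 = -41031$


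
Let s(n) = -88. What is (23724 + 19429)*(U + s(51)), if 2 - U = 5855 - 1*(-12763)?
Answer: -807133712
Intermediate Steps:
U = -18616 (U = 2 - (5855 - 1*(-12763)) = 2 - (5855 + 12763) = 2 - 1*18618 = 2 - 18618 = -18616)
(23724 + 19429)*(U + s(51)) = (23724 + 19429)*(-18616 - 88) = 43153*(-18704) = -807133712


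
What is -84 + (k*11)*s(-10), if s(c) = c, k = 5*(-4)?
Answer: 2116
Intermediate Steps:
k = -20
-84 + (k*11)*s(-10) = -84 - 20*11*(-10) = -84 - 220*(-10) = -84 + 2200 = 2116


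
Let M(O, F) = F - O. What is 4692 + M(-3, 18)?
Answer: 4713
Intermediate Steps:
4692 + M(-3, 18) = 4692 + (18 - 1*(-3)) = 4692 + (18 + 3) = 4692 + 21 = 4713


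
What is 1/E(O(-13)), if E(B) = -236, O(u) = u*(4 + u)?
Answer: -1/236 ≈ -0.0042373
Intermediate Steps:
1/E(O(-13)) = 1/(-236) = -1/236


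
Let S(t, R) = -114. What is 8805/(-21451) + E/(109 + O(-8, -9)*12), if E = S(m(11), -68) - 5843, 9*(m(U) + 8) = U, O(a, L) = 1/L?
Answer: -20326044/364667 ≈ -55.739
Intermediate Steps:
m(U) = -8 + U/9
E = -5957 (E = -114 - 5843 = -5957)
8805/(-21451) + E/(109 + O(-8, -9)*12) = 8805/(-21451) - 5957/(109 + 12/(-9)) = 8805*(-1/21451) - 5957/(109 - 1/9*12) = -8805/21451 - 5957/(109 - 4/3) = -8805/21451 - 5957/323/3 = -8805/21451 - 5957*3/323 = -8805/21451 - 17871/323 = -20326044/364667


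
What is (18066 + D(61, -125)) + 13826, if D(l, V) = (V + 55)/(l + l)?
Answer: 1945377/61 ≈ 31891.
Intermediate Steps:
D(l, V) = (55 + V)/(2*l) (D(l, V) = (55 + V)/((2*l)) = (55 + V)*(1/(2*l)) = (55 + V)/(2*l))
(18066 + D(61, -125)) + 13826 = (18066 + (1/2)*(55 - 125)/61) + 13826 = (18066 + (1/2)*(1/61)*(-70)) + 13826 = (18066 - 35/61) + 13826 = 1101991/61 + 13826 = 1945377/61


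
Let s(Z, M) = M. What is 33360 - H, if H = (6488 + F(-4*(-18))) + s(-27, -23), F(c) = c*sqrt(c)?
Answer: 26895 - 432*sqrt(2) ≈ 26284.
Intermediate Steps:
F(c) = c**(3/2)
H = 6465 + 432*sqrt(2) (H = (6488 + (-4*(-18))**(3/2)) - 23 = (6488 + 72**(3/2)) - 23 = (6488 + 432*sqrt(2)) - 23 = 6465 + 432*sqrt(2) ≈ 7075.9)
33360 - H = 33360 - (6465 + 432*sqrt(2)) = 33360 + (-6465 - 432*sqrt(2)) = 26895 - 432*sqrt(2)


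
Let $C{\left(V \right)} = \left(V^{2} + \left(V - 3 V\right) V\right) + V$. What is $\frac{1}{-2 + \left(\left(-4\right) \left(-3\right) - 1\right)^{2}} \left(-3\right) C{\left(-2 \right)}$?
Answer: $\frac{18}{119} \approx 0.15126$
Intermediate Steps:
$C{\left(V \right)} = V - V^{2}$ ($C{\left(V \right)} = \left(V^{2} + - 2 V V\right) + V = \left(V^{2} - 2 V^{2}\right) + V = - V^{2} + V = V - V^{2}$)
$\frac{1}{-2 + \left(\left(-4\right) \left(-3\right) - 1\right)^{2}} \left(-3\right) C{\left(-2 \right)} = \frac{1}{-2 + \left(\left(-4\right) \left(-3\right) - 1\right)^{2}} \left(-3\right) \left(- 2 \left(1 - -2\right)\right) = \frac{1}{-2 + \left(12 - 1\right)^{2}} \left(-3\right) \left(- 2 \left(1 + 2\right)\right) = \frac{1}{-2 + 11^{2}} \left(-3\right) \left(\left(-2\right) 3\right) = \frac{1}{-2 + 121} \left(-3\right) \left(-6\right) = \frac{1}{119} \left(-3\right) \left(-6\right) = \left(- \frac{3}{119}\right) \left(-6\right) = \frac{18}{119}$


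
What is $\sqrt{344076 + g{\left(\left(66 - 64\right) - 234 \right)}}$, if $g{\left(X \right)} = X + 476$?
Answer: $16 \sqrt{1345} \approx 586.79$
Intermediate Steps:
$g{\left(X \right)} = 476 + X$
$\sqrt{344076 + g{\left(\left(66 - 64\right) - 234 \right)}} = \sqrt{344076 + \left(476 + \left(\left(66 - 64\right) - 234\right)\right)} = \sqrt{344076 + \left(476 + \left(2 - 234\right)\right)} = \sqrt{344076 + \left(476 - 232\right)} = \sqrt{344076 + 244} = \sqrt{344320} = 16 \sqrt{1345}$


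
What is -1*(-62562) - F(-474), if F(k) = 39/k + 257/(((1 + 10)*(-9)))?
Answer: 978636697/15642 ≈ 62565.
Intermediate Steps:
F(k) = -257/99 + 39/k (F(k) = 39/k + 257/((11*(-9))) = 39/k + 257/(-99) = 39/k + 257*(-1/99) = 39/k - 257/99 = -257/99 + 39/k)
-1*(-62562) - F(-474) = -1*(-62562) - (-257/99 + 39/(-474)) = 62562 - (-257/99 + 39*(-1/474)) = 62562 - (-257/99 - 13/158) = 62562 - 1*(-41893/15642) = 62562 + 41893/15642 = 978636697/15642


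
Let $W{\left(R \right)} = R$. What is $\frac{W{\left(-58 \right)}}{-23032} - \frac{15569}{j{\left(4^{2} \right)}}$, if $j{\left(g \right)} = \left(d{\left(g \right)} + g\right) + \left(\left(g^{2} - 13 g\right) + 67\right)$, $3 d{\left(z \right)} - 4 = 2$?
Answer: $- \frac{179288747}{1531628} \approx -117.06$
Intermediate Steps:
$d{\left(z \right)} = 2$ ($d{\left(z \right)} = \frac{4}{3} + \frac{1}{3} \cdot 2 = \frac{4}{3} + \frac{2}{3} = 2$)
$j{\left(g \right)} = 69 + g^{2} - 12 g$ ($j{\left(g \right)} = \left(2 + g\right) + \left(\left(g^{2} - 13 g\right) + 67\right) = \left(2 + g\right) + \left(67 + g^{2} - 13 g\right) = 69 + g^{2} - 12 g$)
$\frac{W{\left(-58 \right)}}{-23032} - \frac{15569}{j{\left(4^{2} \right)}} = - \frac{58}{-23032} - \frac{15569}{69 + \left(4^{2}\right)^{2} - 12 \cdot 4^{2}} = \left(-58\right) \left(- \frac{1}{23032}\right) - \frac{15569}{69 + 16^{2} - 192} = \frac{29}{11516} - \frac{15569}{69 + 256 - 192} = \frac{29}{11516} - \frac{15569}{133} = - \frac{179288747}{1531628}$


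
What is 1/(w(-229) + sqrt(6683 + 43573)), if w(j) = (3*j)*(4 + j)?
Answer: 17175/2654820041 - 4*sqrt(349)/7964460123 ≈ 6.4600e-6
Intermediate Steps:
w(j) = 3*j*(4 + j)
1/(w(-229) + sqrt(6683 + 43573)) = 1/(3*(-229)*(4 - 229) + sqrt(6683 + 43573)) = 1/(3*(-229)*(-225) + sqrt(50256)) = 1/(154575 + 12*sqrt(349))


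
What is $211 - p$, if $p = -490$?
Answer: $701$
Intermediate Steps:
$211 - p = 211 - -490 = 211 + 490 = 701$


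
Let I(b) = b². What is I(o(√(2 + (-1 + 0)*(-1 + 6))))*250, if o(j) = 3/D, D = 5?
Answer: 90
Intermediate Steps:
o(j) = ⅗ (o(j) = 3/5 = 3*(⅕) = ⅗)
I(o(√(2 + (-1 + 0)*(-1 + 6))))*250 = (⅗)²*250 = (9/25)*250 = 90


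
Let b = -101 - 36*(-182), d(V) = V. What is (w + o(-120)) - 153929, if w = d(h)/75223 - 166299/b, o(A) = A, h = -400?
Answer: -74766880247154/485263573 ≈ -1.5407e+5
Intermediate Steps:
b = 6451 (b = -101 + 6552 = 6451)
w = -12512090077/485263573 (w = -400/75223 - 166299/6451 = -12512090077/485263573 ≈ -25.784)
(w + o(-120)) - 153929 = (-12512090077/485263573 - 120) - 153929 = -70743718837/485263573 - 153929 = -74766880247154/485263573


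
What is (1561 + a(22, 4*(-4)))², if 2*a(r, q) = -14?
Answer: 2414916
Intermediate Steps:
a(r, q) = -7 (a(r, q) = (½)*(-14) = -7)
(1561 + a(22, 4*(-4)))² = (1561 - 7)² = 1554² = 2414916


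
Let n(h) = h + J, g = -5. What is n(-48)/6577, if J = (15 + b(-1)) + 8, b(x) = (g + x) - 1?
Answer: -32/6577 ≈ -0.0048654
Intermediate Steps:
b(x) = -6 + x (b(x) = (-5 + x) - 1 = -6 + x)
J = 16 (J = (15 + (-6 - 1)) + 8 = (15 - 7) + 8 = 8 + 8 = 16)
n(h) = 16 + h (n(h) = h + 16 = 16 + h)
n(-48)/6577 = (16 - 48)/6577 = -32*1/6577 = -32/6577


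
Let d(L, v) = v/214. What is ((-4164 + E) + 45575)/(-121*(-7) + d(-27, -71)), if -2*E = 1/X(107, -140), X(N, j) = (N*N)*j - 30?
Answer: 14204737447167/290422830430 ≈ 48.911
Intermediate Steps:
X(N, j) = -30 + j*N**2 (X(N, j) = N**2*j - 30 = j*N**2 - 30 = -30 + j*N**2)
E = 1/3205780 (E = -1/(2*(-30 - 140*107**2)) = -1/(2*(-30 - 140*11449)) = -1/(2*(-30 - 1602860)) = -1/2/(-1602890) = -1/2*(-1/1602890) = 1/3205780 ≈ 3.1194e-7)
d(L, v) = v/214 (d(L, v) = v*(1/214) = v/214)
((-4164 + E) + 45575)/(-121*(-7) + d(-27, -71)) = ((-4164 + 1/3205780) + 45575)/(-121*(-7) + (1/214)*(-71)) = (-13348867919/3205780 + 45575)/(847 - 71/214) = 132754555581/(3205780*(181187/214)) = (132754555581/3205780)*(214/181187) = 14204737447167/290422830430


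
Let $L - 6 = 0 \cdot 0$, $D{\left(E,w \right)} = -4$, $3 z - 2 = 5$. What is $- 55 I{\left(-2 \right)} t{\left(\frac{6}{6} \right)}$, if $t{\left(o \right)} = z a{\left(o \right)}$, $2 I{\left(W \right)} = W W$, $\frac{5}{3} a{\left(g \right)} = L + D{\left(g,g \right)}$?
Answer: $-308$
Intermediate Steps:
$z = \frac{7}{3}$ ($z = \frac{2}{3} + \frac{1}{3} \cdot 5 = \frac{2}{3} + \frac{5}{3} = \frac{7}{3} \approx 2.3333$)
$L = 6$ ($L = 6 + 0 \cdot 0 = 6 + 0 = 6$)
$a{\left(g \right)} = \frac{6}{5}$ ($a{\left(g \right)} = \frac{3 \left(6 - 4\right)}{5} = \frac{3}{5} \cdot 2 = \frac{6}{5}$)
$I{\left(W \right)} = \frac{W^{2}}{2}$ ($I{\left(W \right)} = \frac{W W}{2} = \frac{W^{2}}{2}$)
$t{\left(o \right)} = \frac{14}{5}$ ($t{\left(o \right)} = \frac{7}{3} \cdot \frac{6}{5} = \frac{14}{5}$)
$- 55 I{\left(-2 \right)} t{\left(\frac{6}{6} \right)} = - 55 \frac{\left(-2\right)^{2}}{2} \cdot \frac{14}{5} = - 55 \cdot \frac{1}{2} \cdot 4 \cdot \frac{14}{5} = \left(-55\right) 2 \cdot \frac{14}{5} = \left(-110\right) \frac{14}{5} = -308$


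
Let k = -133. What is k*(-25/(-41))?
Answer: -3325/41 ≈ -81.098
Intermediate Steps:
k*(-25/(-41)) = -(-3325)/(-41) = -(-3325)*(-1)/41 = -133*25/41 = -3325/41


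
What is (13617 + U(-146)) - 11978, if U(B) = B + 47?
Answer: 1540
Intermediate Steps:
U(B) = 47 + B
(13617 + U(-146)) - 11978 = (13617 + (47 - 146)) - 11978 = (13617 - 99) - 11978 = 13518 - 11978 = 1540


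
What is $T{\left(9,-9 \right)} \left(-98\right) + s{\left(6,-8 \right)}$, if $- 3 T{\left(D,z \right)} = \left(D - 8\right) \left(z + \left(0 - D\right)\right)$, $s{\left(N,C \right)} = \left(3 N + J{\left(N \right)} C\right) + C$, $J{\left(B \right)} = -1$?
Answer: $-570$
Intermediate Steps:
$s{\left(N,C \right)} = 3 N$ ($s{\left(N,C \right)} = \left(3 N - C\right) + C = \left(- C + 3 N\right) + C = 3 N$)
$T{\left(D,z \right)} = - \frac{\left(-8 + D\right) \left(z - D\right)}{3}$ ($T{\left(D,z \right)} = - \frac{\left(D - 8\right) \left(z + \left(0 - D\right)\right)}{3} = - \frac{\left(-8 + D\right) \left(z - D\right)}{3}$)
$T{\left(9,-9 \right)} \left(-98\right) + s{\left(6,-8 \right)} = \left(\left(- \frac{8}{3}\right) 9 + \frac{9^{2}}{3} + \frac{8}{3} \left(-9\right) - 3 \left(-9\right)\right) \left(-98\right) + 3 \cdot 6 = \left(-24 + \frac{1}{3} \cdot 81 - 24 + 27\right) \left(-98\right) + 18 = \left(-24 + 27 - 24 + 27\right) \left(-98\right) + 18 = 6 \left(-98\right) + 18 = -588 + 18 = -570$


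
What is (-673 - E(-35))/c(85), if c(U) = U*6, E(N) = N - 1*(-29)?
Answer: -667/510 ≈ -1.3078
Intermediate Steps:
E(N) = 29 + N (E(N) = N + 29 = 29 + N)
c(U) = 6*U
(-673 - E(-35))/c(85) = (-673 - (29 - 35))/((6*85)) = (-673 - 1*(-6))/510 = (-673 + 6)*(1/510) = -667*1/510 = -667/510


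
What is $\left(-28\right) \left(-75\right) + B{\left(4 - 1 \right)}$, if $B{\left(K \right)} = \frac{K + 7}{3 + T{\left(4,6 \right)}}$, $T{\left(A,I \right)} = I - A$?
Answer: $2102$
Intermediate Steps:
$B{\left(K \right)} = \frac{7}{5} + \frac{K}{5}$ ($B{\left(K \right)} = \frac{K + 7}{3 + \left(6 - 4\right)} = \frac{7 + K}{3 + \left(6 - 4\right)} = \frac{7 + K}{3 + 2} = \frac{7 + K}{5} = \left(7 + K\right) \frac{1}{5} = \frac{7}{5} + \frac{K}{5}$)
$\left(-28\right) \left(-75\right) + B{\left(4 - 1 \right)} = \left(-28\right) \left(-75\right) + \left(\frac{7}{5} + \frac{4 - 1}{5}\right) = 2100 + \left(\frac{7}{5} + \frac{4 - 1}{5}\right) = 2100 + \left(\frac{7}{5} + \frac{1}{5} \cdot 3\right) = 2100 + \left(\frac{7}{5} + \frac{3}{5}\right) = 2100 + 2 = 2102$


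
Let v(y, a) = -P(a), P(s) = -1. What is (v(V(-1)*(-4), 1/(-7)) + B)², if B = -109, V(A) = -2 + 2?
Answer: 11664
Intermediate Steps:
V(A) = 0
v(y, a) = 1 (v(y, a) = -1*(-1) = 1)
(v(V(-1)*(-4), 1/(-7)) + B)² = (1 - 109)² = (-108)² = 11664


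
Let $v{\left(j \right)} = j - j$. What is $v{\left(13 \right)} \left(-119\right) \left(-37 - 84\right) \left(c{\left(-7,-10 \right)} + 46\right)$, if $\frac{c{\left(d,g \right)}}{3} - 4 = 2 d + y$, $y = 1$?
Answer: $0$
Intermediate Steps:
$c{\left(d,g \right)} = 15 + 6 d$ ($c{\left(d,g \right)} = 12 + 3 \left(2 d + 1\right) = 12 + 3 \left(1 + 2 d\right) = 12 + \left(3 + 6 d\right) = 15 + 6 d$)
$v{\left(j \right)} = 0$
$v{\left(13 \right)} \left(-119\right) \left(-37 - 84\right) \left(c{\left(-7,-10 \right)} + 46\right) = 0 \left(-119\right) \left(-37 - 84\right) \left(\left(15 + 6 \left(-7\right)\right) + 46\right) = 0 \left(- 121 \left(\left(15 - 42\right) + 46\right)\right) = 0 \left(- 121 \left(-27 + 46\right)\right) = 0 \left(\left(-121\right) 19\right) = 0 \left(-2299\right) = 0$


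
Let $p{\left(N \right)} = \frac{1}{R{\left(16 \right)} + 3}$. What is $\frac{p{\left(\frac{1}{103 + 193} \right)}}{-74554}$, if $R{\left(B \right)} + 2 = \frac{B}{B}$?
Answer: $- \frac{1}{149108} \approx -6.7065 \cdot 10^{-6}$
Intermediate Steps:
$R{\left(B \right)} = -1$ ($R{\left(B \right)} = -2 + \frac{B}{B} = -2 + 1 = -1$)
$p{\left(N \right)} = \frac{1}{2}$ ($p{\left(N \right)} = \frac{1}{-1 + 3} = \frac{1}{2}$)
$\frac{p{\left(\frac{1}{103 + 193} \right)}}{-74554} = \frac{1}{2 \left(-74554\right)} = \frac{1}{2} \left(- \frac{1}{74554}\right) = - \frac{1}{149108}$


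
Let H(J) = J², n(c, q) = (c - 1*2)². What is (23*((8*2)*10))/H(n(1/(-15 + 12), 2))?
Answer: 298080/2401 ≈ 124.15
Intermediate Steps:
n(c, q) = (-2 + c)² (n(c, q) = (c - 2)² = (-2 + c)²)
(23*((8*2)*10))/H(n(1/(-15 + 12), 2)) = (23*((8*2)*10))/(((-2 + 1/(-15 + 12))²)²) = (23*(16*10))/(((-2 + 1/(-3))²)²) = (23*160)/(((-2 - ⅓)²)²) = 3680/(((-7/3)²)²) = 3680/((49/9)²) = 3680/(2401/81) = 3680*(81/2401) = 298080/2401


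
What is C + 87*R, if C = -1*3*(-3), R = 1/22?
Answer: 285/22 ≈ 12.955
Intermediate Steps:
R = 1/22 ≈ 0.045455
C = 9 (C = -3*(-3) = 9)
C + 87*R = 9 + 87*(1/22) = 9 + 87/22 = 285/22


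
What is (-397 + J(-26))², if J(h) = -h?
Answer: 137641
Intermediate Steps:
(-397 + J(-26))² = (-397 - 1*(-26))² = (-397 + 26)² = (-371)² = 137641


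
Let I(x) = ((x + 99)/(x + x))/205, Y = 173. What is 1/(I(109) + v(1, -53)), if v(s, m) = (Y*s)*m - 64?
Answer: -22345/206311281 ≈ -0.00010831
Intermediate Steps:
v(s, m) = -64 + 173*m*s (v(s, m) = (173*s)*m - 64 = 173*m*s - 64 = -64 + 173*m*s)
I(x) = (99 + x)/(410*x) (I(x) = ((99 + x)/((2*x)))*(1/205) = ((99 + x)*(1/(2*x)))*(1/205) = ((99 + x)/(2*x))*(1/205) = (99 + x)/(410*x))
1/(I(109) + v(1, -53)) = 1/((1/410)*(99 + 109)/109 + (-64 + 173*(-53)*1)) = 1/((1/410)*(1/109)*208 + (-64 - 9169)) = 1/(104/22345 - 9233) = 1/(-206311281/22345) = -22345/206311281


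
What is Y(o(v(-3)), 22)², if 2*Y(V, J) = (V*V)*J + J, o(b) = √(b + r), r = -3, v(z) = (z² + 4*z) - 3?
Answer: 7744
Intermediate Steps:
v(z) = -3 + z² + 4*z
o(b) = √(-3 + b) (o(b) = √(b - 3) = √(-3 + b))
Y(V, J) = J/2 + J*V²/2 (Y(V, J) = ((V*V)*J + J)/2 = (V²*J + J)/2 = (J*V² + J)/2 = (J + J*V²)/2 = J/2 + J*V²/2)
Y(o(v(-3)), 22)² = ((½)*22*(1 + (√(-3 + (-3 + (-3)² + 4*(-3))))²))² = ((½)*22*(1 + (√(-3 + (-3 + 9 - 12)))²))² = ((½)*22*(1 + (√(-3 - 6))²))² = ((½)*22*(1 + (√(-9))²))² = ((½)*22*(1 + (3*I)²))² = ((½)*22*(1 - 9))² = ((½)*22*(-8))² = (-88)² = 7744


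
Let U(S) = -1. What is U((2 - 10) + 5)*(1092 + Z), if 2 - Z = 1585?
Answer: 491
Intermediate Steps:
Z = -1583 (Z = 2 - 1*1585 = 2 - 1585 = -1583)
U((2 - 10) + 5)*(1092 + Z) = -(1092 - 1583) = -1*(-491) = 491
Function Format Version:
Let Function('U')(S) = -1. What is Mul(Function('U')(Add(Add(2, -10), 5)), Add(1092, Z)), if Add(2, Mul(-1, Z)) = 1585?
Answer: 491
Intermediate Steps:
Z = -1583 (Z = Add(2, Mul(-1, 1585)) = Add(2, -1585) = -1583)
Mul(Function('U')(Add(Add(2, -10), 5)), Add(1092, Z)) = Mul(-1, Add(1092, -1583)) = Mul(-1, -491) = 491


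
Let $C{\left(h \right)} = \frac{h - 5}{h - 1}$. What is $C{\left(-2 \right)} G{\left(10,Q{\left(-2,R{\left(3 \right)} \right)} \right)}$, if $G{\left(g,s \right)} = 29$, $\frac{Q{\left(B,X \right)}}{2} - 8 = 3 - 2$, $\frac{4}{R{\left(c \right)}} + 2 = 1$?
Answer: $\frac{203}{3} \approx 67.667$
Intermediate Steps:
$R{\left(c \right)} = -4$ ($R{\left(c \right)} = \frac{4}{-2 + 1} = \frac{4}{-1} = 4 \left(-1\right) = -4$)
$Q{\left(B,X \right)} = 18$ ($Q{\left(B,X \right)} = 16 + 2 \left(3 - 2\right) = 16 + 2 \cdot 1 = 16 + 2 = 18$)
$C{\left(h \right)} = \frac{-5 + h}{-1 + h}$
$C{\left(-2 \right)} G{\left(10,Q{\left(-2,R{\left(3 \right)} \right)} \right)} = \frac{-5 - 2}{-1 - 2} \cdot 29 = \frac{1}{-3} \left(-7\right) 29 = \left(- \frac{1}{3}\right) \left(-7\right) 29 = \frac{7}{3} \cdot 29 = \frac{203}{3}$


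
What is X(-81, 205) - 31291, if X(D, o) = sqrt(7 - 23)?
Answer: -31291 + 4*I ≈ -31291.0 + 4.0*I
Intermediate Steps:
X(D, o) = 4*I (X(D, o) = sqrt(-16) = 4*I)
X(-81, 205) - 31291 = 4*I - 31291 = -31291 + 4*I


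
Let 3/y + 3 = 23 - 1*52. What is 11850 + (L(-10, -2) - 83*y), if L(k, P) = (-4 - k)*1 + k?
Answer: 379321/32 ≈ 11854.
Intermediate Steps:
y = -3/32 (y = 3/(-3 + (23 - 1*52)) = 3/(-3 + (23 - 52)) = 3/(-3 - 29) = 3/(-32) = 3*(-1/32) = -3/32 ≈ -0.093750)
L(k, P) = -4 (L(k, P) = (-4 - k) + k = -4)
11850 + (L(-10, -2) - 83*y) = 11850 + (-4 - 83*(-3/32)) = 11850 + (-4 + 249/32) = 11850 + 121/32 = 379321/32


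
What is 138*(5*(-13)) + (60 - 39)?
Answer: -8949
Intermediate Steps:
138*(5*(-13)) + (60 - 39) = 138*(-65) + 21 = -8970 + 21 = -8949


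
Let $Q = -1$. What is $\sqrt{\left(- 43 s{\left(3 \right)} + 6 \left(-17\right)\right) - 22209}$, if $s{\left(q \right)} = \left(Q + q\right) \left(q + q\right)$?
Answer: $i \sqrt{22827} \approx 151.09 i$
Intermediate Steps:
$s{\left(q \right)} = 2 q \left(-1 + q\right)$ ($s{\left(q \right)} = \left(-1 + q\right) \left(q + q\right) = \left(-1 + q\right) 2 q = 2 q \left(-1 + q\right)$)
$\sqrt{\left(- 43 s{\left(3 \right)} + 6 \left(-17\right)\right) - 22209} = \sqrt{\left(- 43 \cdot 2 \cdot 3 \left(-1 + 3\right) + 6 \left(-17\right)\right) - 22209} = \sqrt{\left(- 43 \cdot 2 \cdot 3 \cdot 2 - 102\right) - 22209} = \sqrt{\left(\left(-43\right) 12 - 102\right) - 22209} = \sqrt{\left(-516 - 102\right) - 22209} = \sqrt{-618 - 22209} = \sqrt{-22827} = i \sqrt{22827}$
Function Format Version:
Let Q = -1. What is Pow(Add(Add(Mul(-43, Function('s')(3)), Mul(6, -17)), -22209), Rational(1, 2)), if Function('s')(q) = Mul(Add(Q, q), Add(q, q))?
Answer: Mul(I, Pow(22827, Rational(1, 2))) ≈ Mul(151.09, I)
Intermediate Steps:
Function('s')(q) = Mul(2, q, Add(-1, q)) (Function('s')(q) = Mul(Add(-1, q), Add(q, q)) = Mul(Add(-1, q), Mul(2, q)) = Mul(2, q, Add(-1, q)))
Pow(Add(Add(Mul(-43, Function('s')(3)), Mul(6, -17)), -22209), Rational(1, 2)) = Pow(Add(Add(Mul(-43, Mul(2, 3, Add(-1, 3))), Mul(6, -17)), -22209), Rational(1, 2)) = Pow(Add(Add(Mul(-43, Mul(2, 3, 2)), -102), -22209), Rational(1, 2)) = Pow(Add(Add(Mul(-43, 12), -102), -22209), Rational(1, 2)) = Pow(Add(Add(-516, -102), -22209), Rational(1, 2)) = Pow(Add(-618, -22209), Rational(1, 2)) = Pow(-22827, Rational(1, 2)) = Mul(I, Pow(22827, Rational(1, 2)))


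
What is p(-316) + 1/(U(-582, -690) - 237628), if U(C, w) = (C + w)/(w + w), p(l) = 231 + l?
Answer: -2322804805/27327114 ≈ -85.000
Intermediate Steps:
U(C, w) = (C + w)/(2*w) (U(C, w) = (C + w)/((2*w)) = (C + w)*(1/(2*w)) = (C + w)/(2*w))
p(-316) + 1/(U(-582, -690) - 237628) = (231 - 316) + 1/((½)*(-582 - 690)/(-690) - 237628) = -85 + 1/((½)*(-1/690)*(-1272) - 237628) = -85 + 1/(106/115 - 237628) = -85 + 1/(-27327114/115) = -85 - 115/27327114 = -2322804805/27327114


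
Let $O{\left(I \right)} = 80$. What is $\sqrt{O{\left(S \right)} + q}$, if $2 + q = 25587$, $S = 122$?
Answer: $\sqrt{25665} \approx 160.2$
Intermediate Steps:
$q = 25585$ ($q = -2 + 25587 = 25585$)
$\sqrt{O{\left(S \right)} + q} = \sqrt{80 + 25585} = \sqrt{25665}$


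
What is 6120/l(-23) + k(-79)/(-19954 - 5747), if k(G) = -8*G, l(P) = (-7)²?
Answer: 157259152/1259349 ≈ 124.87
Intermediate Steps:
l(P) = 49
6120/l(-23) + k(-79)/(-19954 - 5747) = 6120/49 + (-8*(-79))/(-19954 - 5747) = 6120*(1/49) + 632/(-25701) = 6120/49 + 632*(-1/25701) = 6120/49 - 632/25701 = 157259152/1259349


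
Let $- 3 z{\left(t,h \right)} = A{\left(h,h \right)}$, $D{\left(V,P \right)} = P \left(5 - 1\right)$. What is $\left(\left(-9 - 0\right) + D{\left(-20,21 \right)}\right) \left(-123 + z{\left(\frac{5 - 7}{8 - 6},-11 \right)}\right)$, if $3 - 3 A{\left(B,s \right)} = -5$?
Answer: $- \frac{27875}{3} \approx -9291.7$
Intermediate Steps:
$A{\left(B,s \right)} = \frac{8}{3}$ ($A{\left(B,s \right)} = 1 - - \frac{5}{3} = 1 + \frac{5}{3} = \frac{8}{3}$)
$D{\left(V,P \right)} = 4 P$ ($D{\left(V,P \right)} = P 4 = 4 P$)
$z{\left(t,h \right)} = - \frac{8}{9}$ ($z{\left(t,h \right)} = \left(- \frac{1}{3}\right) \frac{8}{3} = - \frac{8}{9}$)
$\left(\left(-9 - 0\right) + D{\left(-20,21 \right)}\right) \left(-123 + z{\left(\frac{5 - 7}{8 - 6},-11 \right)}\right) = \left(\left(-9 - 0\right) + 4 \cdot 21\right) \left(-123 - \frac{8}{9}\right) = \left(\left(-9 + 0\right) + 84\right) \left(- \frac{1115}{9}\right) = \left(-9 + 84\right) \left(- \frac{1115}{9}\right) = 75 \left(- \frac{1115}{9}\right) = - \frac{27875}{3}$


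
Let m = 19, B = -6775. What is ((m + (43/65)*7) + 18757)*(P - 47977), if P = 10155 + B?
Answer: -54441386377/65 ≈ -8.3756e+8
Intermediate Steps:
P = 3380 (P = 10155 - 6775 = 3380)
((m + (43/65)*7) + 18757)*(P - 47977) = ((19 + (43/65)*7) + 18757)*(3380 - 47977) = ((19 + (43*(1/65))*7) + 18757)*(-44597) = ((19 + (43/65)*7) + 18757)*(-44597) = ((19 + 301/65) + 18757)*(-44597) = (1536/65 + 18757)*(-44597) = (1220741/65)*(-44597) = -54441386377/65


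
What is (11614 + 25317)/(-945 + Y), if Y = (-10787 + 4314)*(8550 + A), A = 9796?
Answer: -36931/118754603 ≈ -0.00031099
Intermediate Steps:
Y = -118753658 (Y = (-10787 + 4314)*(8550 + 9796) = -6473*18346 = -118753658)
(11614 + 25317)/(-945 + Y) = (11614 + 25317)/(-945 - 118753658) = 36931/(-118754603) = 36931*(-1/118754603) = -36931/118754603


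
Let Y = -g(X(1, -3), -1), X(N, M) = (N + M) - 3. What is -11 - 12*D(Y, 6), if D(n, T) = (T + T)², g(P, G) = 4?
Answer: -1739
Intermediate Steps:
X(N, M) = -3 + M + N (X(N, M) = (M + N) - 3 = -3 + M + N)
Y = -4 (Y = -1*4 = -4)
D(n, T) = 4*T² (D(n, T) = (2*T)² = 4*T²)
-11 - 12*D(Y, 6) = -11 - 48*6² = -11 - 48*36 = -11 - 12*144 = -11 - 1728 = -1739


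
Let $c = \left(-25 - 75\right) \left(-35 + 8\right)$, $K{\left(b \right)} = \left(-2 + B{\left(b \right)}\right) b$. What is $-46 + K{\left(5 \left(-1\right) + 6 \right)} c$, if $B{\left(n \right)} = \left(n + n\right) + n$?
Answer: $2654$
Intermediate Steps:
$B{\left(n \right)} = 3 n$ ($B{\left(n \right)} = 2 n + n = 3 n$)
$K{\left(b \right)} = b \left(-2 + 3 b\right)$ ($K{\left(b \right)} = \left(-2 + 3 b\right) b = b \left(-2 + 3 b\right)$)
$c = 2700$ ($c = \left(-100\right) \left(-27\right) = 2700$)
$-46 + K{\left(5 \left(-1\right) + 6 \right)} c = -46 + \left(5 \left(-1\right) + 6\right) \left(-2 + 3 \left(5 \left(-1\right) + 6\right)\right) 2700 = -46 + \left(-5 + 6\right) \left(-2 + 3 \left(-5 + 6\right)\right) 2700 = -46 + 1 \left(-2 + 3 \cdot 1\right) 2700 = -46 + 1 \left(-2 + 3\right) 2700 = -46 + 1 \cdot 1 \cdot 2700 = -46 + 1 \cdot 2700 = -46 + 2700 = 2654$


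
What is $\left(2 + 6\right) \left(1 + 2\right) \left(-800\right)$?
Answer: $-19200$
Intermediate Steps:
$\left(2 + 6\right) \left(1 + 2\right) \left(-800\right) = 8 \cdot 3 \left(-800\right) = 24 \left(-800\right) = -19200$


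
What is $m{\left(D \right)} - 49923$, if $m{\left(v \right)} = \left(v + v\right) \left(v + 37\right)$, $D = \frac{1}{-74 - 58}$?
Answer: $- \frac{434934059}{8712} \approx -49924.0$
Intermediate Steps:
$D = - \frac{1}{132}$ ($D = \frac{1}{-74 - 58} = \frac{1}{-132} = - \frac{1}{132} \approx -0.0075758$)
$m{\left(v \right)} = 2 v \left(37 + v\right)$
$m{\left(D \right)} - 49923 = 2 \left(- \frac{1}{132}\right) \left(37 - \frac{1}{132}\right) - 49923 = 2 \left(- \frac{1}{132}\right) \frac{4883}{132} - 49923 = - \frac{4883}{8712} - 49923 = - \frac{434934059}{8712}$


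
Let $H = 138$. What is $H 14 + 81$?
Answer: $2013$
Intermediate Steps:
$H 14 + 81 = 138 \cdot 14 + 81 = 1932 + 81 = 2013$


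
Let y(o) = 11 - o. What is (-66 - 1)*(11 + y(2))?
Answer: -1340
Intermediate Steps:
(-66 - 1)*(11 + y(2)) = (-66 - 1)*(11 + (11 - 1*2)) = -67*(11 + (11 - 2)) = -67*(11 + 9) = -67*20 = -1340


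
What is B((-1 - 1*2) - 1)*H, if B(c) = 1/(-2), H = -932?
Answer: 466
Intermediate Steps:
B(c) = -½
B((-1 - 1*2) - 1)*H = -½*(-932) = 466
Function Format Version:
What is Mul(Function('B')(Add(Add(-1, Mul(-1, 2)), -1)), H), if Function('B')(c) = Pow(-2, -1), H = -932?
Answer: 466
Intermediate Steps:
Function('B')(c) = Rational(-1, 2)
Mul(Function('B')(Add(Add(-1, Mul(-1, 2)), -1)), H) = Mul(Rational(-1, 2), -932) = 466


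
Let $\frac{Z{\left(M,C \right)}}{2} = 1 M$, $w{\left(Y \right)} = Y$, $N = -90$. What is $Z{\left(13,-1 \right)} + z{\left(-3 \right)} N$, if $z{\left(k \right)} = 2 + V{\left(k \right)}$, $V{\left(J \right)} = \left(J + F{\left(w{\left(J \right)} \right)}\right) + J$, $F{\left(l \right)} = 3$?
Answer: $116$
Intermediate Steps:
$Z{\left(M,C \right)} = 2 M$ ($Z{\left(M,C \right)} = 2 \cdot 1 M = 2 M$)
$V{\left(J \right)} = 3 + 2 J$ ($V{\left(J \right)} = \left(J + 3\right) + J = \left(3 + J\right) + J = 3 + 2 J$)
$z{\left(k \right)} = 5 + 2 k$ ($z{\left(k \right)} = 2 + \left(3 + 2 k\right) = 5 + 2 k$)
$Z{\left(13,-1 \right)} + z{\left(-3 \right)} N = 2 \cdot 13 + \left(5 + 2 \left(-3\right)\right) \left(-90\right) = 26 + \left(5 - 6\right) \left(-90\right) = 26 - -90 = 26 + 90 = 116$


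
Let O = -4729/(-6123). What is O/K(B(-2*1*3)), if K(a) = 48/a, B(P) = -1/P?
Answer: 4729/1763424 ≈ 0.0026817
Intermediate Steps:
O = 4729/6123 (O = -4729*(-1/6123) = 4729/6123 ≈ 0.77233)
O/K(B(-2*1*3)) = 4729/(6123*((48/((-1/(-2*1*3)))))) = 4729/(6123*((48/((-1/((-2*3))))))) = 4729/(6123*((48/((-1/(-6)))))) = 4729/(6123*((48/((-1*(-⅙)))))) = 4729/(6123*((48/(⅙)))) = 4729/(6123*((48*6))) = (4729/6123)/288 = (4729/6123)*(1/288) = 4729/1763424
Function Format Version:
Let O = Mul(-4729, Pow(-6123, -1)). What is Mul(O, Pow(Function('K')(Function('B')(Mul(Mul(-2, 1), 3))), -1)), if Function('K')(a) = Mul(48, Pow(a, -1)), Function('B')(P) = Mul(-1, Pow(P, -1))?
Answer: Rational(4729, 1763424) ≈ 0.0026817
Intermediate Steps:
O = Rational(4729, 6123) (O = Mul(-4729, Rational(-1, 6123)) = Rational(4729, 6123) ≈ 0.77233)
Mul(O, Pow(Function('K')(Function('B')(Mul(Mul(-2, 1), 3))), -1)) = Mul(Rational(4729, 6123), Pow(Mul(48, Pow(Mul(-1, Pow(Mul(Mul(-2, 1), 3), -1)), -1)), -1)) = Mul(Rational(4729, 6123), Pow(Mul(48, Pow(Mul(-1, Pow(Mul(-2, 3), -1)), -1)), -1)) = Mul(Rational(4729, 6123), Pow(Mul(48, Pow(Mul(-1, Pow(-6, -1)), -1)), -1)) = Mul(Rational(4729, 6123), Pow(Mul(48, Pow(Mul(-1, Rational(-1, 6)), -1)), -1)) = Mul(Rational(4729, 6123), Pow(Mul(48, Pow(Rational(1, 6), -1)), -1)) = Mul(Rational(4729, 6123), Pow(Mul(48, 6), -1)) = Mul(Rational(4729, 6123), Pow(288, -1)) = Mul(Rational(4729, 6123), Rational(1, 288)) = Rational(4729, 1763424)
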